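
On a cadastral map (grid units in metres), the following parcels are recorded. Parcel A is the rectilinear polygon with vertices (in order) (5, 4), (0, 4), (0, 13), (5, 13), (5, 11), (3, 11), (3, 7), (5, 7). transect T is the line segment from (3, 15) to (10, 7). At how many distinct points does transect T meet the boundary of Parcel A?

2

The segment meets the boundary at (5,12.714), (4.75,13).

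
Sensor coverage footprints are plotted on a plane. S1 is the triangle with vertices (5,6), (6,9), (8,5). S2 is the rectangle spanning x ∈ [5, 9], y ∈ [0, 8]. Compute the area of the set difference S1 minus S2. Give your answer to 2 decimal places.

0.42

|S1| = 5, |S1∩S2| = 4.5833.
|S1 ∖ S2| = |S1| − |S1∩S2| = 5 − 4.5833 = 0.42.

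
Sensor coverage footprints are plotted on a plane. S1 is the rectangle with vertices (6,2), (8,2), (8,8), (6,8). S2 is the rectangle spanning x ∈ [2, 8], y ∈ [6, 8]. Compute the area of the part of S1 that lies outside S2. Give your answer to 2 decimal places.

|S1∩S2|: x∈[6,8], y∈[6,8] → 2·2 = 4.
|S1| = 12.
|S1 ∖ S2| = |S1| − |S1∩S2| = 12 − 4 = 8.00.

8.00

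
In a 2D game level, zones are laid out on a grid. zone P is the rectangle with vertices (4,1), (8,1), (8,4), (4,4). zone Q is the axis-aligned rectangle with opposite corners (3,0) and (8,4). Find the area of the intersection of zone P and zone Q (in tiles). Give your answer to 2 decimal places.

|zone P∩zone Q|: x∈[4,8], y∈[1,4] → 4·3 = 12.

12.00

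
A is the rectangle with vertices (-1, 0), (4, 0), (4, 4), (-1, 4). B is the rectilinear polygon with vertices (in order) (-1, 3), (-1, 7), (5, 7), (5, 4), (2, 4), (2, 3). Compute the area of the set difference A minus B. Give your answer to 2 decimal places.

17.00

|A| = 20, |A∩B| = 3.
|A ∖ B| = |A| − |A∩B| = 20 − 3 = 17.00.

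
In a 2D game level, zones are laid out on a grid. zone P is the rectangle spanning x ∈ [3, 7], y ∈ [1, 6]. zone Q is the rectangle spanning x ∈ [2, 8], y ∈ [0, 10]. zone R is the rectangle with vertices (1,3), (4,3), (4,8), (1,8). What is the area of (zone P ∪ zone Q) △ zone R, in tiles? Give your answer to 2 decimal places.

55.00

|zone P ∪ zone Q| = 60.
|(zone P ∪ zone Q) ∩ zone R| = 10.
|(zone P ∪ zone Q) △ zone R| = 60 + 15 − 20 = 55.00.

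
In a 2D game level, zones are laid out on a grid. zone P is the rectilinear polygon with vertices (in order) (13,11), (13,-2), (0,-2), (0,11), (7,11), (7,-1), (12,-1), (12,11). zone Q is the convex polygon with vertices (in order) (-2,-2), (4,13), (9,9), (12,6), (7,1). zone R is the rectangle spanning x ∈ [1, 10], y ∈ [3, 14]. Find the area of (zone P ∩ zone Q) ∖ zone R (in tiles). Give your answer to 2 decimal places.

|zone P ∩ zone Q| = 65.2667.
|(zone P ∩ zone Q) ∩ zone R| = 41.85.
|(zone P ∩ zone Q) ∖ zone R| = 65.2667 − 41.85 = 23.42.

23.42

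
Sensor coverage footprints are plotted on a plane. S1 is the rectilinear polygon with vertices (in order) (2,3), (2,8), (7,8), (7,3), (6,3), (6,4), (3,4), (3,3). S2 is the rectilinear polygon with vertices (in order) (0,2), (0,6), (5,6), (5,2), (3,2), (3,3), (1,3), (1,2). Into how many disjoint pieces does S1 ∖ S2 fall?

S1 ∖ S2 is a single connected region.

1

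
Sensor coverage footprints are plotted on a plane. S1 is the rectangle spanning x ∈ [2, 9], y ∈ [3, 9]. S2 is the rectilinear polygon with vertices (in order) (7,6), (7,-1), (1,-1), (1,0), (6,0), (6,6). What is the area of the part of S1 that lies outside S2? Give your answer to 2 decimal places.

39.00

|S1| = 42, |S1∩S2| = 3.
|S1 ∖ S2| = |S1| − |S1∩S2| = 42 − 3 = 39.00.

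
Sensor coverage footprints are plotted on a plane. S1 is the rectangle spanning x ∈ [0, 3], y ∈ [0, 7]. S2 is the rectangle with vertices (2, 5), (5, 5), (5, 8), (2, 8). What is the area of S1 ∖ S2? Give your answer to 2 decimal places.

19.00

|S1∩S2|: x∈[2,3], y∈[5,7] → 1·2 = 2.
|S1| = 21.
|S1 ∖ S2| = |S1| − |S1∩S2| = 21 − 2 = 19.00.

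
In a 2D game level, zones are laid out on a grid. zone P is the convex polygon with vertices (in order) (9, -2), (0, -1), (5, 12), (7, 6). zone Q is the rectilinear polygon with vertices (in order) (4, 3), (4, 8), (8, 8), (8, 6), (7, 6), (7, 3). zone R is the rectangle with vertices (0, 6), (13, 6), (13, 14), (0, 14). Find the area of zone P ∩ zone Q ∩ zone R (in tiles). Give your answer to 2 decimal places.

The intersection is the polygon with vertices (4,8), (6.333,8), (7,6), (4,6).
By the shoelace formula its area is 5.33.

5.33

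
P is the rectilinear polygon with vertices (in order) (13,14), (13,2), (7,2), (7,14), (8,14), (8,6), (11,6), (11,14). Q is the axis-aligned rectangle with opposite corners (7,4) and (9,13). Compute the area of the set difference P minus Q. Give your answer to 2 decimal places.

|P| = 48, |P∩Q| = 11.
|P ∖ Q| = |P| − |P∩Q| = 48 − 11 = 37.00.

37.00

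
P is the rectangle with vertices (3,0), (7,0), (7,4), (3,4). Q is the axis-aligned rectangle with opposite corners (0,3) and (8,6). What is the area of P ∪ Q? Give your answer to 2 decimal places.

36.00

By inclusion–exclusion:
Individual areas: |P| = 16, |Q| = 24.
|P∩Q|: x∈[3,7], y∈[3,4] → 4·1 = 4.
|P ∪ Q| = 40 − 4 = 36.00.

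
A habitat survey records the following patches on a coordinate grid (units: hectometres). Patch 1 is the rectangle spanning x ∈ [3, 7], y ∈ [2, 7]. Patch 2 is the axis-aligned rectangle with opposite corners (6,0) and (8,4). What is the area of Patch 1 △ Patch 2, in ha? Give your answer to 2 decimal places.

24.00

|Patch 1∩Patch 2|: x∈[6,7], y∈[2,4] → 1·2 = 2.
|Patch 1 △ Patch 2| = |Patch 1| + |Patch 2| − 2·|Patch 1∩Patch 2| = 20 + 8 − 4 = 24.00.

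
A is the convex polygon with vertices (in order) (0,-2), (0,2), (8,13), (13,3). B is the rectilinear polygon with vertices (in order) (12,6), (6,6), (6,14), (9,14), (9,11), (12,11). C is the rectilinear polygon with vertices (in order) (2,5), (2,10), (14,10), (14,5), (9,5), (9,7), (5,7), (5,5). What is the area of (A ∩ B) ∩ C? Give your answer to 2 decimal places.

The region (A ∩ B) ∩ C is the polygon with vertices (11.5,6), (9,6), (9,7), (6,7), (6,10), (9.5,10).
By the shoelace formula its area is 15.00.

15.00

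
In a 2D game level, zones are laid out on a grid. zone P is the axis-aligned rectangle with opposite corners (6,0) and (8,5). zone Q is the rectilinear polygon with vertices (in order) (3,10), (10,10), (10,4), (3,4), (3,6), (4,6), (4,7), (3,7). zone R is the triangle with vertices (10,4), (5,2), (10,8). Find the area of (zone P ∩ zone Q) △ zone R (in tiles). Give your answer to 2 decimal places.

10.17

|zone P ∩ zone Q| = 2.
|(zone P ∩ zone Q) ∩ zone R| = 0.9167.
|(zone P ∩ zone Q) △ zone R| = 2 + 10 − 1.8333 = 10.17.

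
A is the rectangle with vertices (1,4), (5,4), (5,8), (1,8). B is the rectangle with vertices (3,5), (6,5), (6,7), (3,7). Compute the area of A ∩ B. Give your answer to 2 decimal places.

4.00

|A∩B|: x∈[3,5], y∈[5,7] → 2·2 = 4.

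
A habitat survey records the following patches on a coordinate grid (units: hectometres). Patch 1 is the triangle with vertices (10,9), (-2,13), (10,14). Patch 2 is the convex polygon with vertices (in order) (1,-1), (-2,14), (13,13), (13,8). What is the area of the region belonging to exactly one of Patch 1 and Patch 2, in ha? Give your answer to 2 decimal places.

115.28

|Patch 1| = 30, |Patch 2| = 141, |Patch 1∩Patch 2| = 27.8579.
|Patch 1 △ Patch 2| = |Patch 1| + |Patch 2| − 2·|Patch 1∩Patch 2| = 30 + 141 − 55.7158 = 115.28.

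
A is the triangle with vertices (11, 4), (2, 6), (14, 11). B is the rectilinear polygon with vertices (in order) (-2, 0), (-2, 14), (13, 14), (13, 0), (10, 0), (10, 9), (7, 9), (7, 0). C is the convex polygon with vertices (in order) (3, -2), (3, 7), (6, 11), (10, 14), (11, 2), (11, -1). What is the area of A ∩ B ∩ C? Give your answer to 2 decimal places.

10.98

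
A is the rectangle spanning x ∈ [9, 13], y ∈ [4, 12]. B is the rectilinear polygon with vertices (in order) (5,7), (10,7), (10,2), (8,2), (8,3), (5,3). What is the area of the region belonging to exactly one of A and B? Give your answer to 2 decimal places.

48.00

|A| = 32, |B| = 22, |A∩B| = 3.
|A △ B| = |A| + |B| − 2·|A∩B| = 32 + 22 − 6 = 48.00.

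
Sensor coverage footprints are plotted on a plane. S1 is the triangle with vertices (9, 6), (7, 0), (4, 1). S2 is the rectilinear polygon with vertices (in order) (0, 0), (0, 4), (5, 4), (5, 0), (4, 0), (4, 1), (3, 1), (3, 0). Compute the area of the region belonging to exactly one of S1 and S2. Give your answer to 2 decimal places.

|S1| = 10, |S2| = 19, |S1∩S2| = 0.6667.
|S1 △ S2| = |S1| + |S2| − 2·|S1∩S2| = 10 + 19 − 1.3333 = 27.67.

27.67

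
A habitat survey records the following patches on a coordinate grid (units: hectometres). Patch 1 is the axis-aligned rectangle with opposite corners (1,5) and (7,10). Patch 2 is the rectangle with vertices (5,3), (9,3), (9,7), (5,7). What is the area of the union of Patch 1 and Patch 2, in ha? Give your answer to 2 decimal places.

By inclusion–exclusion:
Individual areas: |Patch 1| = 30, |Patch 2| = 16.
|Patch 1∩Patch 2|: x∈[5,7], y∈[5,7] → 2·2 = 4.
|Patch 1 ∪ Patch 2| = 46 − 4 = 42.00.

42.00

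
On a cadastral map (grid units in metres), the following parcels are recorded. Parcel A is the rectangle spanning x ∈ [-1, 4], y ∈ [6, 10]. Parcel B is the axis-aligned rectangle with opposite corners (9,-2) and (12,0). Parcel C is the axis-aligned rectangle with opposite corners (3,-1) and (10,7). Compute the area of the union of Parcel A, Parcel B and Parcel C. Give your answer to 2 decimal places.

By inclusion–exclusion:
Individual areas: |Parcel A| = 20, |Parcel B| = 6, |Parcel C| = 56.
|Parcel A∩Parcel B| = 0 (no overlap).
|Parcel A∩Parcel C|: x∈[3,4], y∈[6,7] → 1·1 = 1.
|Parcel B∩Parcel C|: x∈[9,10], y∈[-1,0] → 1·1 = 1.
|Parcel A∩Parcel B∩Parcel C| = 0.
|Parcel A ∪ Parcel B ∪ Parcel C| = 82 − 2 + 0 = 80.00.

80.00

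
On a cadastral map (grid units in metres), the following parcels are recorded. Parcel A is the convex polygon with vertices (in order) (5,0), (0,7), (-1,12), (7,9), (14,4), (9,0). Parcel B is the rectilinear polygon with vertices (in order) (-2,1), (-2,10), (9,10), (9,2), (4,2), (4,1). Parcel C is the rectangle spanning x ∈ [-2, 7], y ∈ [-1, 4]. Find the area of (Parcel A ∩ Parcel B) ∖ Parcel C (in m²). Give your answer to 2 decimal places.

|Parcel A ∩ Parcel B| = 59.3381.
|(Parcel A ∩ Parcel B) ∩ Parcel C| = 8.4143.
|(Parcel A ∩ Parcel B) ∖ Parcel C| = 59.3381 − 8.4143 = 50.92.

50.92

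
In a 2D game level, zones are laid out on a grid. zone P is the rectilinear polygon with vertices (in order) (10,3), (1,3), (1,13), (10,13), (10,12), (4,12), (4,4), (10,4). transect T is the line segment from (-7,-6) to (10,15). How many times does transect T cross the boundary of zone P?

The segment meets the boundary at (8.381,13), (7.571,12), (1,3.882), (4,7.588).

4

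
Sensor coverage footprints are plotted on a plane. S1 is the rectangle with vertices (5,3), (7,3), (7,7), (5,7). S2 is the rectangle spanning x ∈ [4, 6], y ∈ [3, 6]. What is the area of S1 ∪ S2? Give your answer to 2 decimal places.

By inclusion–exclusion:
Individual areas: |S1| = 8, |S2| = 6.
|S1∩S2|: x∈[5,6], y∈[3,6] → 1·3 = 3.
|S1 ∪ S2| = 14 − 3 = 11.00.

11.00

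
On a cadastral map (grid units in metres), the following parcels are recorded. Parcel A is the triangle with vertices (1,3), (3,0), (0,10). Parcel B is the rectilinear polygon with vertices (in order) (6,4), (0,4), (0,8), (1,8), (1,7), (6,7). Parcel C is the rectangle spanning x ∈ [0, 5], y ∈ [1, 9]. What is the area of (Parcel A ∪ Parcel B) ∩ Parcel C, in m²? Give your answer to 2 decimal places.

18.72

|Parcel A ∪ Parcel B| = 21.9857.
|(Parcel A ∪ Parcel B) ∩ Parcel C| = 18.72.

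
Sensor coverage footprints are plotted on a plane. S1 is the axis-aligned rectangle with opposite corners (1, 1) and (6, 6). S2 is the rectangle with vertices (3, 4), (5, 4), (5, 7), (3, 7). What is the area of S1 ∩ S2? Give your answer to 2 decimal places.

|S1∩S2|: x∈[3,5], y∈[4,6] → 2·2 = 4.

4.00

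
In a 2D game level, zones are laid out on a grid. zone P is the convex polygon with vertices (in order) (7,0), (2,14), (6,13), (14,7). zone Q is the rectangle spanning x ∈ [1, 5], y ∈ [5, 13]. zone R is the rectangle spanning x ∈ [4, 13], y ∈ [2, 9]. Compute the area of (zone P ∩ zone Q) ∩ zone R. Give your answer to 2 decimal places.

The region (zone P ∩ zone Q) ∩ zone R is the polygon with vertices (5,5.6), (4,8.4), (4,9), (5,9).
By the shoelace formula its area is 2.00.

2.00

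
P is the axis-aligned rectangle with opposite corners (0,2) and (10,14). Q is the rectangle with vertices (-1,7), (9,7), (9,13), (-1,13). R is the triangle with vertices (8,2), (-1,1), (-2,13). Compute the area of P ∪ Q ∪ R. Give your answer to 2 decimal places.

By inclusion–exclusion:
Individual areas: |P| = 120, |Q| = 60, |R| = 54.5.
|P∩Q|: x∈[0,9], y∈[7,13] → 9·6 = 54.
|P∩R| = 35.2.
|Q∩R| = 10.9136.
|P∩Q∩R| = 6.5636.
|P ∪ Q ∪ R| = 234.5 − 100.1136 + 6.5636 = 140.95.

140.95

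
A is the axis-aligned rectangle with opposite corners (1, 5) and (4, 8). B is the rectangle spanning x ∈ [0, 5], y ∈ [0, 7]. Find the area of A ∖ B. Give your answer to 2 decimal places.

3.00

|A∩B|: x∈[1,4], y∈[5,7] → 3·2 = 6.
|A| = 9.
|A ∖ B| = |A| − |A∩B| = 9 − 6 = 3.00.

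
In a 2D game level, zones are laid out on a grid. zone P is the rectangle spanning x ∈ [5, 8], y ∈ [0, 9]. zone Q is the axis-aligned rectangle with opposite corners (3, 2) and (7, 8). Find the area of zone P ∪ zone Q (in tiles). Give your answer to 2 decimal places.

By inclusion–exclusion:
Individual areas: |zone P| = 27, |zone Q| = 24.
|zone P∩zone Q|: x∈[5,7], y∈[2,8] → 2·6 = 12.
|zone P ∪ zone Q| = 51 − 12 = 39.00.

39.00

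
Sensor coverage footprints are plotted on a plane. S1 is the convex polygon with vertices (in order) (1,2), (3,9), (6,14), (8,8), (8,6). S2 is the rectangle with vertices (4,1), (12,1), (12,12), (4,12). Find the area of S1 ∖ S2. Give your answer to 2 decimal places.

|S1| = 39.5, |S1∩S2| = 25.3714.
|S1 ∖ S2| = |S1| − |S1∩S2| = 39.5 − 25.3714 = 14.13.

14.13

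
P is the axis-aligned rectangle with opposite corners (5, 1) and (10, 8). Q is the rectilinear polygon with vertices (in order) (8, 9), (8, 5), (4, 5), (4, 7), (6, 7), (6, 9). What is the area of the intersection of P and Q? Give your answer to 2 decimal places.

The intersection is the polygon with vertices (8,8), (8,5), (5,5), (5,7), (6,7), (6,8).
By the shoelace formula its area is 8.00.

8.00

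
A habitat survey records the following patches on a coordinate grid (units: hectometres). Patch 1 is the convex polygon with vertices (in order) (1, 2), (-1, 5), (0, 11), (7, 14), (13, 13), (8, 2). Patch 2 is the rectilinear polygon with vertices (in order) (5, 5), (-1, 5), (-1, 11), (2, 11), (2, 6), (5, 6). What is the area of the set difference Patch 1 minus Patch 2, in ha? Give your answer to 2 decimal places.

100.00

|Patch 1| = 118, |Patch 1∩Patch 2| = 18.
|Patch 1 ∖ Patch 2| = |Patch 1| − |Patch 1∩Patch 2| = 118 − 18 = 100.00.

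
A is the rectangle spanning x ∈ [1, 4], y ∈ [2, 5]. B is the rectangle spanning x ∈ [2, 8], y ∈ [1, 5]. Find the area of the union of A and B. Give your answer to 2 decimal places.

27.00

By inclusion–exclusion:
Individual areas: |A| = 9, |B| = 24.
|A∩B|: x∈[2,4], y∈[2,5] → 2·3 = 6.
|A ∪ B| = 33 − 6 = 27.00.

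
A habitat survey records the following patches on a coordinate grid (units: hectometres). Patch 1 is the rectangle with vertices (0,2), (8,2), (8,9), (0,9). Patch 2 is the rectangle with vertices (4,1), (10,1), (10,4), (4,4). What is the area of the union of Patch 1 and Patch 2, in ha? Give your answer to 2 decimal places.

By inclusion–exclusion:
Individual areas: |Patch 1| = 56, |Patch 2| = 18.
|Patch 1∩Patch 2|: x∈[4,8], y∈[2,4] → 4·2 = 8.
|Patch 1 ∪ Patch 2| = 74 − 8 = 66.00.

66.00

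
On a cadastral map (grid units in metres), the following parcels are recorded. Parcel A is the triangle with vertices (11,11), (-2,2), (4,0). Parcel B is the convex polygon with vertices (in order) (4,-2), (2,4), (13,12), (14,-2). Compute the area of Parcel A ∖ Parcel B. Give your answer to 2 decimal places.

|Parcel A| = 40, |Parcel A∩Parcel B| = 24.3269.
|Parcel A ∖ Parcel B| = |Parcel A| − |Parcel A∩Parcel B| = 40 − 24.3269 = 15.67.

15.67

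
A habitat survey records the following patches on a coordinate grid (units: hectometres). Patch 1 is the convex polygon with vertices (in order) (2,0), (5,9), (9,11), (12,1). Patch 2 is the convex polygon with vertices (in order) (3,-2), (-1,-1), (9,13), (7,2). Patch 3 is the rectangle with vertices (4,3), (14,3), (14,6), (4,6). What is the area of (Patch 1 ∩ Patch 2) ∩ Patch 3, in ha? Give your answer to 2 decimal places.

The region (Patch 1 ∩ Patch 2) ∩ Patch 3 is the polygon with vertices (7.182,3), (4,3), (4,6), (7.727,6).
By the shoelace formula its area is 10.36.

10.36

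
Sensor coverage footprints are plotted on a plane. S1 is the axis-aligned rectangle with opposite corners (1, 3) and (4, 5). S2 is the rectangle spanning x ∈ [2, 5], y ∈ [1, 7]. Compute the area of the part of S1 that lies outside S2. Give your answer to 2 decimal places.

|S1∩S2|: x∈[2,4], y∈[3,5] → 2·2 = 4.
|S1| = 6.
|S1 ∖ S2| = |S1| − |S1∩S2| = 6 − 4 = 2.00.

2.00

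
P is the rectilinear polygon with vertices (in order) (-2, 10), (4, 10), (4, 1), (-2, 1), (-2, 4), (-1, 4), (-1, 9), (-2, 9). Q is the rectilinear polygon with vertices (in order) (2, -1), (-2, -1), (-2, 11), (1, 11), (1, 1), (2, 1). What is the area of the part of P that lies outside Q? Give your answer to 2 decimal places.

27.00

|P| = 49, |P∩Q| = 22.
|P ∖ Q| = |P| − |P∩Q| = 49 − 22 = 27.00.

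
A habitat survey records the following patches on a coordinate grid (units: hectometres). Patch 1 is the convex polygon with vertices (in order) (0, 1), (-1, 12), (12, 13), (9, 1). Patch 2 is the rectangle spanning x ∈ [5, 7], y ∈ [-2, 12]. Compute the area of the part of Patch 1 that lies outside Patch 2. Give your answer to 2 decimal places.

104.00

|Patch 1| = 126, |Patch 1∩Patch 2| = 22.
|Patch 1 ∖ Patch 2| = |Patch 1| − |Patch 1∩Patch 2| = 126 − 22 = 104.00.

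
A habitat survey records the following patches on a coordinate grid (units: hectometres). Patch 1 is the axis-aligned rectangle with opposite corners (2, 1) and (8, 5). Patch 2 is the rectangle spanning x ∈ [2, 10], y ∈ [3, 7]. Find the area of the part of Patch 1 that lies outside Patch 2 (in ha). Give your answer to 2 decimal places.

12.00

|Patch 1∩Patch 2|: x∈[2,8], y∈[3,5] → 6·2 = 12.
|Patch 1| = 24.
|Patch 1 ∖ Patch 2| = |Patch 1| − |Patch 1∩Patch 2| = 24 − 12 = 12.00.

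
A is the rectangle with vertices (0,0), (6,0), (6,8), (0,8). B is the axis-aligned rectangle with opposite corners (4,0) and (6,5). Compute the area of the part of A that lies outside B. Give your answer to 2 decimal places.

|A∩B|: x∈[4,6], y∈[0,5] → 2·5 = 10.
|A| = 48.
|A ∖ B| = |A| − |A∩B| = 48 − 10 = 38.00.

38.00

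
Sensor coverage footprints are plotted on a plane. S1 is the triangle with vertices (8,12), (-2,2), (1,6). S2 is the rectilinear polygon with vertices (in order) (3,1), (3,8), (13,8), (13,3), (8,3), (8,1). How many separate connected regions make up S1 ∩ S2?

S1 ∩ S2 is a single connected region.

1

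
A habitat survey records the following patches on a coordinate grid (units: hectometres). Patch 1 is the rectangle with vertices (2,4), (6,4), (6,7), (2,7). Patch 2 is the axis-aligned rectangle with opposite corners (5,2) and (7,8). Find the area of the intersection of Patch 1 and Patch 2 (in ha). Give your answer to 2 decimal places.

|Patch 1∩Patch 2|: x∈[5,6], y∈[4,7] → 1·3 = 3.

3.00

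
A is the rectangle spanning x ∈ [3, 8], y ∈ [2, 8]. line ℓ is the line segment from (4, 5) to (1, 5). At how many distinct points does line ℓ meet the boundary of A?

The segment meets the boundary at (3,5).

1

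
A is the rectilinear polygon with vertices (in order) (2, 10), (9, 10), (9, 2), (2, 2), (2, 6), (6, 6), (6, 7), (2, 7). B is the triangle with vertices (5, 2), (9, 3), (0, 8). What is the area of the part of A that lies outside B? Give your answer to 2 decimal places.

|A| = 52, |A∩B| = 12.5.
|A ∖ B| = |A| − |A∩B| = 52 − 12.5 = 39.50.

39.50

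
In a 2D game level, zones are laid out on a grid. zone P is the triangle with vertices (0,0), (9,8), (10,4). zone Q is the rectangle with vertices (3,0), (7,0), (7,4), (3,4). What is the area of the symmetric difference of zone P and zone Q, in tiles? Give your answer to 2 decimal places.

|zone P| = 22, |zone Q| = 16, |zone P∩zone Q| = 7.
|zone P △ zone Q| = |zone P| + |zone Q| − 2·|zone P∩zone Q| = 22 + 16 − 14 = 24.00.

24.00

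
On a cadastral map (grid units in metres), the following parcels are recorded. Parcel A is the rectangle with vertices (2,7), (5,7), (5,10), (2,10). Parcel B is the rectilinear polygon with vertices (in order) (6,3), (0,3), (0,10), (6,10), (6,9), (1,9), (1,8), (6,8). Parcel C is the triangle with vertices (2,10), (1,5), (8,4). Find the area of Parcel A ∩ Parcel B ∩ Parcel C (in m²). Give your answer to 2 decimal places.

3.00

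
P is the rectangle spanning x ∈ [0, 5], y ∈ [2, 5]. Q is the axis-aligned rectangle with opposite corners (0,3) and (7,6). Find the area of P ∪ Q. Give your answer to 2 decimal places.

By inclusion–exclusion:
Individual areas: |P| = 15, |Q| = 21.
|P∩Q|: x∈[0,5], y∈[3,5] → 5·2 = 10.
|P ∪ Q| = 36 − 10 = 26.00.

26.00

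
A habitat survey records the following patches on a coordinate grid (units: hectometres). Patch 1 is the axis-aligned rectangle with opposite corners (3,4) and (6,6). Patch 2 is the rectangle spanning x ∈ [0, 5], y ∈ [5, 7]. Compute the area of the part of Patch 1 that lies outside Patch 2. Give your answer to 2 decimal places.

4.00

|Patch 1∩Patch 2|: x∈[3,5], y∈[5,6] → 2·1 = 2.
|Patch 1| = 6.
|Patch 1 ∖ Patch 2| = |Patch 1| − |Patch 1∩Patch 2| = 6 − 2 = 4.00.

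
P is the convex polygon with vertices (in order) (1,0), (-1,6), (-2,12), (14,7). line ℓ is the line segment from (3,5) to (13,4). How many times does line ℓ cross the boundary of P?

The segment meets the boundary at (9.145,4.386).

1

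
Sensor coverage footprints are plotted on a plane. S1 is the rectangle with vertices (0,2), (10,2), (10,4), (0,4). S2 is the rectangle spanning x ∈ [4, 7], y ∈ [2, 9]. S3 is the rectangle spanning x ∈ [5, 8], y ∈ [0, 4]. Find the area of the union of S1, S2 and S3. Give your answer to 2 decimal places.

41.00

By inclusion–exclusion:
Individual areas: |S1| = 20, |S2| = 21, |S3| = 12.
|S1∩S2|: x∈[4,7], y∈[2,4] → 3·2 = 6.
|S1∩S3|: x∈[5,8], y∈[2,4] → 3·2 = 6.
|S2∩S3|: x∈[5,7], y∈[2,4] → 2·2 = 4.
|S1∩S2∩S3| = 4.
|S1 ∪ S2 ∪ S3| = 53 − 16 + 4 = 41.00.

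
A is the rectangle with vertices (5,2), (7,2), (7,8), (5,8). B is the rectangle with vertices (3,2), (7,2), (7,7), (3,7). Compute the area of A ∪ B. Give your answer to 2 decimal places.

22.00

By inclusion–exclusion:
Individual areas: |A| = 12, |B| = 20.
|A∩B|: x∈[5,7], y∈[2,7] → 2·5 = 10.
|A ∪ B| = 32 − 10 = 22.00.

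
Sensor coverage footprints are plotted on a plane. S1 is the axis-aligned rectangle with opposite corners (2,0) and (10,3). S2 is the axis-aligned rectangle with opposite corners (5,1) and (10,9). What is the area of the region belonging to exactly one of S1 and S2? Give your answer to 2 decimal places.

|S1∩S2|: x∈[5,10], y∈[1,3] → 5·2 = 10.
|S1 △ S2| = |S1| + |S2| − 2·|S1∩S2| = 24 + 40 − 20 = 44.00.

44.00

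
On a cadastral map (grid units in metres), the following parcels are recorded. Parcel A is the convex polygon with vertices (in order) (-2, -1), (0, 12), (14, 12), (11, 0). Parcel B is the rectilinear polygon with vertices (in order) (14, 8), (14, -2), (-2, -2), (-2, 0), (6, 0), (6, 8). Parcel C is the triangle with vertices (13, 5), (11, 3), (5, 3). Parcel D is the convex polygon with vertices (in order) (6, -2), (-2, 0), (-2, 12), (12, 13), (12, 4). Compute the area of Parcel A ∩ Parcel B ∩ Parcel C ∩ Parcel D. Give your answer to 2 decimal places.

5.50

The intersection is the polygon with vertices (12,4.75), (12,4), (11,3), (6,3), (6,3.25).
By the shoelace formula its area is 5.50.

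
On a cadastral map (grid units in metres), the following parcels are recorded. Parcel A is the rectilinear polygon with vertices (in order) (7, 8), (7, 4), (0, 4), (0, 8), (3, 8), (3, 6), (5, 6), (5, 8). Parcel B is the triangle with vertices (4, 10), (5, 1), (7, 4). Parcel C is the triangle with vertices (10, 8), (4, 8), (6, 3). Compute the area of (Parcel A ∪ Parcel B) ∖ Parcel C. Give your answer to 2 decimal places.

|Parcel A ∪ Parcel B| = 29.6111.
|(Parcel A ∪ Parcel B) ∩ Parcel C| = 9.2895.
|(Parcel A ∪ Parcel B) ∖ Parcel C| = 29.6111 − 9.2895 = 20.32.

20.32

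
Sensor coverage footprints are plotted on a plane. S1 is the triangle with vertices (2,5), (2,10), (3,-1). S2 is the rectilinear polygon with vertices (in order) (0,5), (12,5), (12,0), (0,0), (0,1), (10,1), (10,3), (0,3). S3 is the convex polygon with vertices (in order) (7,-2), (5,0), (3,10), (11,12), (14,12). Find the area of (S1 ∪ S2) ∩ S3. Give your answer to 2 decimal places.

|S1 ∪ S2| = 41.6288.
|(S1 ∪ S2) ∩ S3| = 14.95.

14.95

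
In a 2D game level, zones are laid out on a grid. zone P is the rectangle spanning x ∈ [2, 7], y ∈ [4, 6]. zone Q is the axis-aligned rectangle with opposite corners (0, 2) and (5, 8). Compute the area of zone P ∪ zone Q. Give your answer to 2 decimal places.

By inclusion–exclusion:
Individual areas: |zone P| = 10, |zone Q| = 30.
|zone P∩zone Q|: x∈[2,5], y∈[4,6] → 3·2 = 6.
|zone P ∪ zone Q| = 40 − 6 = 34.00.

34.00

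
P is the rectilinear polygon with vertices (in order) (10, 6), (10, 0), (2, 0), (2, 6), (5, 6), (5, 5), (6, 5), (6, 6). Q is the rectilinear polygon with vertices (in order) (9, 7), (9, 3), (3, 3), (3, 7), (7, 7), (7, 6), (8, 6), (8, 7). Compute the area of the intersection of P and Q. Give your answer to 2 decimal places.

17.00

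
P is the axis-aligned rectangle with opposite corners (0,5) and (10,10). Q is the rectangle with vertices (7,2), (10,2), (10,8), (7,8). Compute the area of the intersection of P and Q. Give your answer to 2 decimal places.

9.00

|P∩Q|: x∈[7,10], y∈[5,8] → 3·3 = 9.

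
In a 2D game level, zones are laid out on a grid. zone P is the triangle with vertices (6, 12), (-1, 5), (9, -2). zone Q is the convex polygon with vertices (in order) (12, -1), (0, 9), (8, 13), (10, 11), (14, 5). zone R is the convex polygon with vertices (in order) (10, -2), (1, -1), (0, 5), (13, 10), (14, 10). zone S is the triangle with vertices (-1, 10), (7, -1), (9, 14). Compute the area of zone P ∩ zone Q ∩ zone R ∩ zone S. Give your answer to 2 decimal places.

10.21

The intersection is the polygon with vertices (3.284,6.263), (6.929,7.665), (7.685,4.137), (7.5,2.75).
By the shoelace formula its area is 10.21.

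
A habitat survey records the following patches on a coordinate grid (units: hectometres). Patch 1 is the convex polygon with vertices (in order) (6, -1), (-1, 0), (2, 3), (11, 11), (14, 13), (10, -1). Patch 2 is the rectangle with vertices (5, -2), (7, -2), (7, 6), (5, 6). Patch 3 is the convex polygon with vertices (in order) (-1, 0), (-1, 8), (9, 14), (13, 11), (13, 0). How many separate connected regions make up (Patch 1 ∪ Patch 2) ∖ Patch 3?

(Patch 1 ∪ Patch 2) ∖ Patch 3 splits into 2 disjoint pieces (area 2.0441, area 9.7143).

2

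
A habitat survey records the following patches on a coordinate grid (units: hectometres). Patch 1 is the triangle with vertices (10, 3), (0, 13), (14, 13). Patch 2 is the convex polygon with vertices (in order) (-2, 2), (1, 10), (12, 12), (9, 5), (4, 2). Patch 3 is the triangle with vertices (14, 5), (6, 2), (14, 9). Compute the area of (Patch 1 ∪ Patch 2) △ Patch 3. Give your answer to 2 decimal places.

|Patch 1 ∪ Patch 2| = 121.1202.
|(Patch 1 ∪ Patch 2) ∩ Patch 3| = 3.44.
|(Patch 1 ∪ Patch 2) △ Patch 3| = 121.1202 + 16 − 6.88 = 130.24.

130.24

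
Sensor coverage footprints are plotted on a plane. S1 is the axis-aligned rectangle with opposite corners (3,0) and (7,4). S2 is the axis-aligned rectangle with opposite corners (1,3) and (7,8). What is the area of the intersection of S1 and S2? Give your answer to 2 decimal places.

4.00

|S1∩S2|: x∈[3,7], y∈[3,4] → 4·1 = 4.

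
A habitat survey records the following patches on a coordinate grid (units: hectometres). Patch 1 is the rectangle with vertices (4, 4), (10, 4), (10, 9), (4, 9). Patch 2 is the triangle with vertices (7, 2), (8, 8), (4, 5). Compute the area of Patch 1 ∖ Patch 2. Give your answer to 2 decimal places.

|Patch 1| = 30, |Patch 1∩Patch 2| = 8.1667.
|Patch 1 ∖ Patch 2| = |Patch 1| − |Patch 1∩Patch 2| = 30 − 8.1667 = 21.83.

21.83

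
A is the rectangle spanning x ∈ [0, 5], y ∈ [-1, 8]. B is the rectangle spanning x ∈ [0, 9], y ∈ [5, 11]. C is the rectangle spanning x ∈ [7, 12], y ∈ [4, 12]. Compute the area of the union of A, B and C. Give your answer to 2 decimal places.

By inclusion–exclusion:
Individual areas: |A| = 45, |B| = 54, |C| = 40.
|A∩B|: x∈[0,5], y∈[5,8] → 5·3 = 15.
|A∩C| = 0 (no overlap).
|B∩C|: x∈[7,9], y∈[5,11] → 2·6 = 12.
|A∩B∩C| = 0.
|A ∪ B ∪ C| = 139 − 27 + 0 = 112.00.

112.00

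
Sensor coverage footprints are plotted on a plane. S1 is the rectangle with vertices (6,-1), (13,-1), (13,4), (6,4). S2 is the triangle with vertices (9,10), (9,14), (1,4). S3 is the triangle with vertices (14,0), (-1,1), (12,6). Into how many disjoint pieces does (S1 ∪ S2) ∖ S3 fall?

(S1 ∪ S2) ∖ S3 splits into 4 disjoint pieces (area 9.1, area 0.1231, area 0.1667, area 16).

4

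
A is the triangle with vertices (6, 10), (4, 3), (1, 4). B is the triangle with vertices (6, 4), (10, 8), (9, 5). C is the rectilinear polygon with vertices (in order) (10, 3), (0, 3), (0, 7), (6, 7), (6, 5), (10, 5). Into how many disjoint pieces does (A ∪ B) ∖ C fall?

(A ∪ B) ∖ C splits into 2 disjoint pieces (area 2.4643, area 3).

2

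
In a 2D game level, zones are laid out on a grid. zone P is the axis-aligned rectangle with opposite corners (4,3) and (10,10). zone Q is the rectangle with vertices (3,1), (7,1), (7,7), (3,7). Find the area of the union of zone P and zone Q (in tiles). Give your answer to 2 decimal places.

54.00

By inclusion–exclusion:
Individual areas: |zone P| = 42, |zone Q| = 24.
|zone P∩zone Q|: x∈[4,7], y∈[3,7] → 3·4 = 12.
|zone P ∪ zone Q| = 66 − 12 = 54.00.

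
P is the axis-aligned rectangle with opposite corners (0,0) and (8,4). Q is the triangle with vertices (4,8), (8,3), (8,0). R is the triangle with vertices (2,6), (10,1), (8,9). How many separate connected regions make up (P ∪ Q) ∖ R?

2

(P ∪ Q) ∖ R splits into 2 disjoint pieces (area 29.55, area 0.0857).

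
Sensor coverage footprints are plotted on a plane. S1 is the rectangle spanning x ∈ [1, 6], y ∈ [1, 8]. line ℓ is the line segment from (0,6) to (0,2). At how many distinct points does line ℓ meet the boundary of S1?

0

The segment lies entirely outside S1 and never meets its boundary.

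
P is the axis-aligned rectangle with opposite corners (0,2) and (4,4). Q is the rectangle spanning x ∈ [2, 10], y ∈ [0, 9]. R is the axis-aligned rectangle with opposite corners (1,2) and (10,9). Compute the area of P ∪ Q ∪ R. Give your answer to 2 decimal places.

By inclusion–exclusion:
Individual areas: |P| = 8, |Q| = 72, |R| = 63.
|P∩Q|: x∈[2,4], y∈[2,4] → 2·2 = 4.
|P∩R|: x∈[1,4], y∈[2,4] → 3·2 = 6.
|Q∩R|: x∈[2,10], y∈[2,9] → 8·7 = 56.
|P∩Q∩R| = 4.
|P ∪ Q ∪ R| = 143 − 66 + 4 = 81.00.

81.00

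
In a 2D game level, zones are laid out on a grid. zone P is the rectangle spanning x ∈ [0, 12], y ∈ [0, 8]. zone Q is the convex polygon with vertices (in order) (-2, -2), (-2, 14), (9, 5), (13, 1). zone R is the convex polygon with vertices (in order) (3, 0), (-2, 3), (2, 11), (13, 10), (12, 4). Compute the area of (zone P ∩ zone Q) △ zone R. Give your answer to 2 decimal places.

|zone P ∩ zone Q| = 75.4.
|(zone P ∩ zone Q) ∩ zone R| = 57.4346.
|(zone P ∩ zone Q) △ zone R| = 75.4 + 111 − 114.8692 = 71.53.

71.53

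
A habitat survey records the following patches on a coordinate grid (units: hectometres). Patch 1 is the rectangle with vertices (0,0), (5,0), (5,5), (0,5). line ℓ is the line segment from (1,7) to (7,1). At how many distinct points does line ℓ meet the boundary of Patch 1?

2

The segment meets the boundary at (3,5), (5,3).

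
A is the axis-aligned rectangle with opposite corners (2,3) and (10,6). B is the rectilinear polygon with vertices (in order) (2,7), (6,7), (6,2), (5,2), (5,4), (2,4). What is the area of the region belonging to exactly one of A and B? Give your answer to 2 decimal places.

|A| = 24, |B| = 14, |A∩B| = 9.
|A △ B| = |A| + |B| − 2·|A∩B| = 24 + 14 − 18 = 20.00.

20.00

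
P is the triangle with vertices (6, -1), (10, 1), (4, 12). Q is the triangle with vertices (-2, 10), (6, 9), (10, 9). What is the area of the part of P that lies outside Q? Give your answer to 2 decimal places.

27.68

|P| = 28, |P∩Q| = 0.3216.
|P ∖ Q| = |P| − |P∩Q| = 28 − 0.3216 = 27.68.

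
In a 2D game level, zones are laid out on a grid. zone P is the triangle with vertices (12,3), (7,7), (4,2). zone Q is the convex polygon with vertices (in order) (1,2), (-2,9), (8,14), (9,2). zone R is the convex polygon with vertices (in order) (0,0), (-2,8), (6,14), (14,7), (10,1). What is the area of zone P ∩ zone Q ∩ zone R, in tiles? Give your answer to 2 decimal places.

The intersection is the polygon with vertices (8.696,5.643), (8.948,2.619), (4,2), (7,7).
By the shoelace formula its area is 13.84.

13.84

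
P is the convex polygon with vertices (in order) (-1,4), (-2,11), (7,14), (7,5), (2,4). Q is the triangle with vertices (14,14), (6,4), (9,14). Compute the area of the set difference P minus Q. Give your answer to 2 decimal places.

|P| = 70.5, |P∩Q| = 0.839.
|P ∖ Q| = |P| − |P∩Q| = 70.5 − 0.839 = 69.66.

69.66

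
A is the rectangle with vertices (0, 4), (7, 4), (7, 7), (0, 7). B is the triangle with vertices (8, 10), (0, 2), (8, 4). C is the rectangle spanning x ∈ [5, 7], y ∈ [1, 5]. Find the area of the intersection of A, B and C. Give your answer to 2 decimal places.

2.00

The intersection is the polygon with vertices (7,4), (5,4), (5,5), (7,5).
By the shoelace formula its area is 2.00.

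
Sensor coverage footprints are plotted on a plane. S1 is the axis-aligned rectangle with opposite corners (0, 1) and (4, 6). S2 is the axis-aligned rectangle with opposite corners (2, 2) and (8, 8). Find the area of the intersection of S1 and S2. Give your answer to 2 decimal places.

8.00

|S1∩S2|: x∈[2,4], y∈[2,6] → 2·4 = 8.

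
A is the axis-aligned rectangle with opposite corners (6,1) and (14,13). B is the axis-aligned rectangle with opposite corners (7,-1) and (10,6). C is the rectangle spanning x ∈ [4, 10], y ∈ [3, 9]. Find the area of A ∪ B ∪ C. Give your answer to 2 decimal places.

114.00

By inclusion–exclusion:
Individual areas: |A| = 96, |B| = 21, |C| = 36.
|A∩B|: x∈[7,10], y∈[1,6] → 3·5 = 15.
|A∩C|: x∈[6,10], y∈[3,9] → 4·6 = 24.
|B∩C|: x∈[7,10], y∈[3,6] → 3·3 = 9.
|A∩B∩C| = 9.
|A ∪ B ∪ C| = 153 − 48 + 9 = 114.00.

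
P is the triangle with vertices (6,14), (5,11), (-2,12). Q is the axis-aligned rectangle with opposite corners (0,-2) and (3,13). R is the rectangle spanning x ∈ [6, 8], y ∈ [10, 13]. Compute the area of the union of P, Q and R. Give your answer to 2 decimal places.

By inclusion–exclusion:
Individual areas: |P| = 11, |Q| = 45, |R| = 6.
|P∩Q| = 4.
|P∩R| = 0.
|Q∩R| = 0 (no overlap).
|P∩Q∩R| = 0.
|P ∪ Q ∪ R| = 62 − 4 + 0 = 58.00.

58.00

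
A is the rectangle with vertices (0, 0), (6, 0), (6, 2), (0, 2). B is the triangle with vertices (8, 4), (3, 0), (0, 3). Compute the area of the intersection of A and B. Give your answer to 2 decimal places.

The intersection is the polygon with vertices (5.5,2), (3,0), (1,2).
By the shoelace formula its area is 4.50.

4.50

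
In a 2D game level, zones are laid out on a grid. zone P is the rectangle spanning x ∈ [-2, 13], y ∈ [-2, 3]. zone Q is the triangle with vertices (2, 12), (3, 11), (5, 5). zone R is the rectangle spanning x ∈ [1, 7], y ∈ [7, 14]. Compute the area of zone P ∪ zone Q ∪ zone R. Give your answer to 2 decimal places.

By inclusion–exclusion:
Individual areas: |zone P| = 75, |zone Q| = 2, |zone R| = 42.
|zone P∩zone Q| = 0.
|zone P∩zone R| = 0 (no overlap).
|zone Q∩zone R| = 1.8095.
|zone P∩zone Q∩zone R| = 0.
|zone P ∪ zone Q ∪ zone R| = 119 − 1.8095 + 0 = 117.19.

117.19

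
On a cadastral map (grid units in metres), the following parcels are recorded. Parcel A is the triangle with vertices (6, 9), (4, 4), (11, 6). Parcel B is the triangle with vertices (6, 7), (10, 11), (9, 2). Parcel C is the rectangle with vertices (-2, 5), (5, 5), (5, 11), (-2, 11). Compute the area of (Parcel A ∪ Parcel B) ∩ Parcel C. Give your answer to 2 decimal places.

0.45

The region (Parcel A ∪ Parcel B) ∩ Parcel C is the polygon with vertices (5,6.5), (5,5), (4.4,5).
By the shoelace formula its area is 0.45.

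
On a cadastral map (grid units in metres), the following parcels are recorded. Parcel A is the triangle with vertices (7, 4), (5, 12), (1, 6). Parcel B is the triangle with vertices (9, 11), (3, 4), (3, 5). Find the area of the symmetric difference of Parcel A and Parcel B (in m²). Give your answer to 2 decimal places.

21.55

|Parcel A| = 22, |Parcel B| = 3, |Parcel A∩Parcel B| = 1.7233.
|Parcel A △ Parcel B| = |Parcel A| + |Parcel B| − 2·|Parcel A∩Parcel B| = 22 + 3 − 3.4465 = 21.55.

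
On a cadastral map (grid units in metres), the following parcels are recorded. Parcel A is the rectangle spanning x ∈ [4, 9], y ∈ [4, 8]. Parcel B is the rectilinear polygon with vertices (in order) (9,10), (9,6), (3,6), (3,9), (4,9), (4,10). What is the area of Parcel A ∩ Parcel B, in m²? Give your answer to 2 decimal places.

The intersection is the polygon with vertices (9,6), (4,6), (4,8), (9,8).
By the shoelace formula its area is 10.00.

10.00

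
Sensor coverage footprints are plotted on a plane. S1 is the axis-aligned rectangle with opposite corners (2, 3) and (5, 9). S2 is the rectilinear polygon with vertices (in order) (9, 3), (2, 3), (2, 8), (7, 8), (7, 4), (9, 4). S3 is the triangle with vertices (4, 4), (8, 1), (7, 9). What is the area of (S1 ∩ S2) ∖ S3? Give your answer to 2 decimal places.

13.79

|S1 ∩ S2| = 15.
|(S1 ∩ S2) ∩ S3| = 1.2083.
|(S1 ∩ S2) ∖ S3| = 15 − 1.2083 = 13.79.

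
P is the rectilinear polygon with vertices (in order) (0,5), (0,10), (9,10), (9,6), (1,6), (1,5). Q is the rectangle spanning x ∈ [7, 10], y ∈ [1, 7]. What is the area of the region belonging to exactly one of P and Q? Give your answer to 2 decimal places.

|P| = 37, |Q| = 18, |P∩Q| = 2.
|P △ Q| = |P| + |Q| − 2·|P∩Q| = 37 + 18 − 4 = 51.00.

51.00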